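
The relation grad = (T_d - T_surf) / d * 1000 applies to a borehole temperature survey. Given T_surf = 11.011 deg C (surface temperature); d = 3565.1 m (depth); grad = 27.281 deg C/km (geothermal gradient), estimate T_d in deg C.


T_d = T_surf + grad * d / 1000
T_d = 11.011 + 27.281 * 3565.1 / 1000
T_d = 108.27 deg C


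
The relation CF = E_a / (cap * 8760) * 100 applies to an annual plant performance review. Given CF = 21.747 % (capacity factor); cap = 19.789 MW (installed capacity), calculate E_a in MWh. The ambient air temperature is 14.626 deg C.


E_a = CF / 100 * cap * 8760
E_a = 21.747 / 100 * 19.789 * 8760
E_a = 37699 MWh


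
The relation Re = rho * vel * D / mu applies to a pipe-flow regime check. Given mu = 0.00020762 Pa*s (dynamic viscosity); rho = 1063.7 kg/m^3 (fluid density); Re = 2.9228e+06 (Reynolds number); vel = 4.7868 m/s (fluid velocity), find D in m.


D = Re * mu / (rho * vel)
D = 2.9228e+06 * 0.00020762 / (1063.7 * 4.7868)
D = 0.11918 m


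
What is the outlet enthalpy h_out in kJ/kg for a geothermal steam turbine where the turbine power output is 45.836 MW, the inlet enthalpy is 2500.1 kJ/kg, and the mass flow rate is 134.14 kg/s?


h_out = h_in - P * 1000 / mdot
h_out = 2500.1 - 45.836 * 1000 / 134.14
h_out = 2158.4 kJ/kg


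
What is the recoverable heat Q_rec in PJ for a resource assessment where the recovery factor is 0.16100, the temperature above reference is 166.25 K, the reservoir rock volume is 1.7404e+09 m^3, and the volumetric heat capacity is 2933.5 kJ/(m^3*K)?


Step 1: Q_s = Vr*rhoc*dT/1e12 = 1.7404e+09*2933.5*166.25/1e12 = 848.7833 PJ
Step 2: Q_rec = Q_s * RF = 848.7833 * 0.161 = 136.65 PJ
Q_rec = 136.65 PJ


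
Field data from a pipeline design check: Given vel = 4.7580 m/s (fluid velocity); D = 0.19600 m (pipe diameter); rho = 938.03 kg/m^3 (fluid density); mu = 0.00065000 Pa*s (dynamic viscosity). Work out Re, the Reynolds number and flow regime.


Step 1: Re = rho*vel*D/mu = 938.03*4.758*0.196/0.00065 = 1.3458e+06
Step 2: Re = 1.3458e+06 > 4000, so flow is turbulent.
Re = 1.3458e+06 (turbulent)


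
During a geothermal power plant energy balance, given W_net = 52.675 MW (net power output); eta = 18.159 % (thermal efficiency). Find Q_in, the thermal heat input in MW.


Q_in = W_net / (eta / 100)
Q_in = 52.675 / (18.159 / 100)
Q_in = 290.08 MW


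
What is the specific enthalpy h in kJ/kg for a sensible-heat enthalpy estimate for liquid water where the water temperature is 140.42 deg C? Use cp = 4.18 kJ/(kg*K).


h = cp * T
h = 4.18 * 140.42
h = 586.96 kJ/kg


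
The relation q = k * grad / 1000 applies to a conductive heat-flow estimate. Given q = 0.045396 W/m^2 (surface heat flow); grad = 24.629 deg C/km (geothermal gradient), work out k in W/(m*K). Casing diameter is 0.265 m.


k = q * 1000 / grad
k = 0.045396 * 1000 / 24.629
k = 1.8432 W/(m*K)


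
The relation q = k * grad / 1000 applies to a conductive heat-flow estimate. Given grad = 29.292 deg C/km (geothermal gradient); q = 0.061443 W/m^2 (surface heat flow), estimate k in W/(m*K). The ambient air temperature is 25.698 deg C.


k = q * 1000 / grad
k = 0.061443 * 1000 / 29.292
k = 2.0976 W/(m*K)


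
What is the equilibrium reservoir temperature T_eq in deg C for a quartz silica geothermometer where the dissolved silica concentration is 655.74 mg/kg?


T_eq = 1309 / (5.19 - log10(SiO2)) - 273.15
T_eq = 1309 / (5.19 - log10(655.74)) - 273.15
T_eq = 278.41 deg C


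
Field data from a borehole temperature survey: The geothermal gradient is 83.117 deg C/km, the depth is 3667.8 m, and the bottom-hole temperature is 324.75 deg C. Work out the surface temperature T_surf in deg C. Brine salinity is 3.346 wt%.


T_surf = T_d - grad * d / 1000
T_surf = 324.75 - 83.117 * 3667.8 / 1000
T_surf = 19.893 deg C


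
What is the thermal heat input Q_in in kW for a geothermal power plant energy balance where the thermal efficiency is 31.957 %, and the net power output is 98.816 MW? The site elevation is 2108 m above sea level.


Q_in = W_net / (eta / 100)
Q_in = 98.816 / (31.957 / 100)
Q_in = 309.2155 MW
Convert: 309.2155 MW * 1000.0 = 3.0922e+05 kW
Q_in = 3.0922e+05 kW


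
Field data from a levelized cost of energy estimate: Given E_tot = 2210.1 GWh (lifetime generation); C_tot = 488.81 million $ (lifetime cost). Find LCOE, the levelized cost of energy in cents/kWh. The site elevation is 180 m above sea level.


LCOE = C_tot / E_tot * 100
LCOE = 488.81 / 2210.1 * 100
LCOE = 22.117 cents/kWh


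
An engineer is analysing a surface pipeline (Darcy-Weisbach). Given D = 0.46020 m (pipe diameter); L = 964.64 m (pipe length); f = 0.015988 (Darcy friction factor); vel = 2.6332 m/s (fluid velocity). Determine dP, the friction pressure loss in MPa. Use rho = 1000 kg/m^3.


dP = f * (L/D) * (rho*vel^2/2) / 1000
dP = 0.015988 * (964.64/0.46020) * (1000*2.6332^2/2) / 1000
dP = 116.1851 kPa
Convert: 116.1851 kPa * 0.001 = 0.11619 MPa
dP = 0.11619 MPa


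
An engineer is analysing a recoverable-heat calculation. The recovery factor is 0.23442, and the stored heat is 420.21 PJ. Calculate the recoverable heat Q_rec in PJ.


Q_rec = Q_s * RF
Q_rec = 420.21 * 0.23442
Q_rec = 98.506 PJ


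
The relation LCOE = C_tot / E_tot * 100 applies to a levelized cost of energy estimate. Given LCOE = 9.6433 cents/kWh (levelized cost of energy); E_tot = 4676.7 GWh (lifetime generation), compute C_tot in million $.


C_tot = LCOE / 100 * E_tot
C_tot = 9.6433 / 100 * 4676.7
C_tot = 450.99 million $


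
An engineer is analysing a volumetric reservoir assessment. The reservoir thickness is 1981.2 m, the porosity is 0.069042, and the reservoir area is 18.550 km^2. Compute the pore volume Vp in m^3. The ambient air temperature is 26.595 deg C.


Vp = A * 1e6 * hr * phi
Vp = 18.550 * 1e6 * 1981.2 * 0.069042
Vp = 2.5374e+09 m^3


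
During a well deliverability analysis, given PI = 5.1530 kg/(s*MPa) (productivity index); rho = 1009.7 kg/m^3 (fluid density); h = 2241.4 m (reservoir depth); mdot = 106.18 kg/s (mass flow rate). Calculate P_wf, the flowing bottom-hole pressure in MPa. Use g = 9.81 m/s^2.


Step 1: P_i = rho*g*h/1e6 = 1009.7*9.81*2241.4/1e6 = 22.20142 MPa
Step 2: P_wf = P_i - mdot/PI = 22.20142 - 106.18/5.153 = 1.5959 MPa
P_wf = 1.5959 MPa


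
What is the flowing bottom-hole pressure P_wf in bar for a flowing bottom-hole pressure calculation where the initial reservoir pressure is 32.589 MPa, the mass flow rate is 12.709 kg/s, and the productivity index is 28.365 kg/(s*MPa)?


P_wf = P_i - mdot / PI
P_wf = 32.589 - 12.709 / 28.365
P_wf = 32.14095 MPa
Convert: 32.14095 MPa * 10.0 = 321.41 bar
P_wf = 321.41 bar


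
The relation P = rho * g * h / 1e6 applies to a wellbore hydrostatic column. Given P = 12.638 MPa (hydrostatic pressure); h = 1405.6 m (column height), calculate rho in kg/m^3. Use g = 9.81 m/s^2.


rho = P * 1e6 / (g * h)
rho = 12.638 * 1e6 / (9.81 * 1405.6)
rho = 916.53 kg/m^3


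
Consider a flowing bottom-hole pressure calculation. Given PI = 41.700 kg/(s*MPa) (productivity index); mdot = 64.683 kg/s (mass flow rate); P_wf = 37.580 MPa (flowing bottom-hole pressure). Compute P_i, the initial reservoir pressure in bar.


P_i = P_wf + mdot / PI
P_i = 37.580 + 64.683 / 41.700
P_i = 39.13115 MPa
Convert: 39.13115 MPa * 10.0 = 391.31 bar
P_i = 391.31 bar


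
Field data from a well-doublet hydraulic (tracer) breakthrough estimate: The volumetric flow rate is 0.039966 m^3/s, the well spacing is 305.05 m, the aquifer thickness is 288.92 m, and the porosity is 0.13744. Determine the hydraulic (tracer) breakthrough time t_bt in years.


t_bt = pi * hr * phi * L^2 / (3 * Qv) / (365.25*86400)
t_bt = pi * 288.92 * 0.13744 * 305.05^2 / (3 * 0.039966) / (365.25*86400)
t_bt = 3.0681 years


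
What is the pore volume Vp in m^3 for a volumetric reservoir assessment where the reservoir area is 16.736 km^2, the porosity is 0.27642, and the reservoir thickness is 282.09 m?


Vp = A * 1e6 * hr * phi
Vp = 16.736 * 1e6 * 282.09 * 0.27642
Vp = 1.3050e+09 m^3


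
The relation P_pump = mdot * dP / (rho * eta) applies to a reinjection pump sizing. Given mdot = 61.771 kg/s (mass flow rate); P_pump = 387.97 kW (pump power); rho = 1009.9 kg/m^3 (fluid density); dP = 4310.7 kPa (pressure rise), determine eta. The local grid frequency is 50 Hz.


eta = mdot * dP / (rho * P_pump)
eta = 61.771 * 4310.7 / (1009.9 * 387.97)
eta = 0.67960


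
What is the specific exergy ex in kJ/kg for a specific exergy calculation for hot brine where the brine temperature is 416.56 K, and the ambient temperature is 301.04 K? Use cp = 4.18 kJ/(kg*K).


ex = cp * ((T_b - T_0) - T_0 * ln(T_b/T_0))
ex = 4.18 * ((416.56 - 301.04) - 301.04 * ln(416.56/301.04))
ex = 74.178 kJ/kg


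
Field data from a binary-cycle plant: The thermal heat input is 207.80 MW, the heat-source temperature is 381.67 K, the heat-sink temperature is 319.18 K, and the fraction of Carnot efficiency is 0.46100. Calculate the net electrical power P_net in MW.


Step 1: eta = (1 - Tc/Th)*f = (1 - 319.18/381.67)*0.461 = 0.07547853
Step 2: P_net = eta * Q_in = 0.07547853 * 207.8 = 15.684 MW
P_net = 15.684 MW


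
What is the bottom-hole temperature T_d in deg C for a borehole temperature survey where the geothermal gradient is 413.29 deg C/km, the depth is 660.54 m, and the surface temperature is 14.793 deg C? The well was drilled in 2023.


T_d = T_surf + grad * d / 1000
T_d = 14.793 + 413.29 * 660.54 / 1000
T_d = 287.79 deg C


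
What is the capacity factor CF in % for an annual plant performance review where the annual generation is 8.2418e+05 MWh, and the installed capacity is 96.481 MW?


CF = E_a / (cap * 8760) * 100
CF = 8.2418e+05 / (96.481 * 8760) * 100
CF = 97.516 %


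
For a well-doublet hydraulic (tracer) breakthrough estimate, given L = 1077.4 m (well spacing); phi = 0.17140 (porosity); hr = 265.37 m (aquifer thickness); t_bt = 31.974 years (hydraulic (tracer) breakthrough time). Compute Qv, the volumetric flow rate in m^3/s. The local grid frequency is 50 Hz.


Qv = pi*hr*phi*L^2 / (3*t_bt*365.25*86400)
Qv = pi*265.37*0.17140*1077.4^2 / (3*31.974*365.25*86400)
Qv = 0.054795 m^3/s


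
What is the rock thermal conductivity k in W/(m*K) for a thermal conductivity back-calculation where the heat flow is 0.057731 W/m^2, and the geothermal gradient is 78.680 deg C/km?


k = q / (grad / 1000)
k = 0.057731 / (78.680 / 1000)
k = 0.73374 W/(m*K)


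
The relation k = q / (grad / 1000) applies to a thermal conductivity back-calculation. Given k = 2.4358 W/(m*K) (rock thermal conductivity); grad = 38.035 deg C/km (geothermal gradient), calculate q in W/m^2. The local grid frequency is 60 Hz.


q = k * grad / 1000
q = 2.4358 * 38.035 / 1000
q = 0.092646 W/m^2


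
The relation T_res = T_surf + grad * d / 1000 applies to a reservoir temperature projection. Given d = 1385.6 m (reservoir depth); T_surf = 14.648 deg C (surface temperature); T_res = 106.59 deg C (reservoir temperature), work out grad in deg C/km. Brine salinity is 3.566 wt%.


grad = (T_res - T_surf) / d * 1000
grad = (106.59 - 14.648) / 1385.6 * 1000
grad = 66.355 deg C/km


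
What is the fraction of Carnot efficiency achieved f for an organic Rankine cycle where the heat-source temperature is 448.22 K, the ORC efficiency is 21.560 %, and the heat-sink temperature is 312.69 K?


f = (eta_orc/100) / (1 - Tc/Th)
f = (21.560/100) / (1 - 312.69/448.22)
f = 0.71302


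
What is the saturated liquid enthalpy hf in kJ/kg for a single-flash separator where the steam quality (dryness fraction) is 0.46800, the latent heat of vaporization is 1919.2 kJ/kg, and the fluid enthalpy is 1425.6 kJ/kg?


hf = h - x * hfg
hf = 1425.6 - 0.46800 * 1919.2
hf = 527.41 kJ/kg


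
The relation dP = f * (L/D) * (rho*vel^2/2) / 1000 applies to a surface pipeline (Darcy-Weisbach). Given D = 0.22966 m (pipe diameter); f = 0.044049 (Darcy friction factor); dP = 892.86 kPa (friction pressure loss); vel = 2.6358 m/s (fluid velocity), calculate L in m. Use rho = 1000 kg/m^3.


L = dP*1000*D / (f*rho*vel^2/2)
L = 892.86*1000*0.22966 / (0.044049*1000*2.6358^2/2)
L = 1340.1 m


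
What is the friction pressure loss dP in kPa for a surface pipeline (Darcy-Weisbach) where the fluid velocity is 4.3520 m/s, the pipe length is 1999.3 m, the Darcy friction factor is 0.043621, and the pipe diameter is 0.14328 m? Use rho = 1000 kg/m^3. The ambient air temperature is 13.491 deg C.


dP = f * (L/D) * (rho*vel^2/2) / 1000
dP = 0.043621 * (1999.3/0.14328) * (1000*4.3520^2/2) / 1000
dP = 5764.2 kPa


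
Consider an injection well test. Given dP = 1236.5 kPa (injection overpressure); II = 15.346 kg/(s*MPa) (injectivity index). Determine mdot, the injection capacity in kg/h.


mdot = II * dP / 1000
mdot = 15.346 * 1236.5 / 1000
mdot = 18.97533 kg/s
Convert: 18.97533 kg/s * 3600.0 = 68311 kg/h
mdot = 68311 kg/h


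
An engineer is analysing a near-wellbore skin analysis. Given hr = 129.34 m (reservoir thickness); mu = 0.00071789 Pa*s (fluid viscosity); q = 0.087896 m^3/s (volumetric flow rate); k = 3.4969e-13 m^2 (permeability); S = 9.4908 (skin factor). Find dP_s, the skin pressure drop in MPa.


dP_s = S * q * mu / (2*pi*k*hr) / 1000
dP_s = 9.4908 * 0.087896 * 0.00071789 / (2*pi*3.4969e-13*129.34) / 1000
dP_s = 2107.337 kPa
Convert: 2107.337 kPa * 0.001 = 2.1073 MPa
dP_s = 2.1073 MPa


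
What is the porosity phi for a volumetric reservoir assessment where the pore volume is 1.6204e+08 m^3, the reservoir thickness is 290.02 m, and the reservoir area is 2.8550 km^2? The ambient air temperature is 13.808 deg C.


phi = Vp / (A * 1e6 * hr)
phi = 1.6204e+08 / (2.8550 * 1e6 * 290.02)
phi = 0.19570


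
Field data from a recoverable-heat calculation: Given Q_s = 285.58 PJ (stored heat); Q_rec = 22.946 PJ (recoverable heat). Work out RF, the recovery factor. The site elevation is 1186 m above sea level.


RF = Q_rec / Q_s
RF = 22.946 / 285.58
RF = 0.080349


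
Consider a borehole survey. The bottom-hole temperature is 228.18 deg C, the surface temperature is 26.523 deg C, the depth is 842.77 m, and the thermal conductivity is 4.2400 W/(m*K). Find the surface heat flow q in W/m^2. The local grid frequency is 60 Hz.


Step 1: grad = (T_d - T_surf)/d * 1000 = (228.18 - 26.523)/842.77 * 1000 = 239.2788 deg C/km
Step 2: q = k * grad / 1000 = 4.24 * 239.2788 / 1000 = 1.0145 W/m^2
q = 1.0145 W/m^2


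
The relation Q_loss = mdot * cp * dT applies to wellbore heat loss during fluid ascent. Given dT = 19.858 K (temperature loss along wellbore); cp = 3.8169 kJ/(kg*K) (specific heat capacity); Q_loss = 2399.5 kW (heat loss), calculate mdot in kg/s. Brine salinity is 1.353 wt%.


mdot = Q_loss / (cp * dT)
mdot = 2399.5 / (3.8169 * 19.858)
mdot = 31.657 kg/s


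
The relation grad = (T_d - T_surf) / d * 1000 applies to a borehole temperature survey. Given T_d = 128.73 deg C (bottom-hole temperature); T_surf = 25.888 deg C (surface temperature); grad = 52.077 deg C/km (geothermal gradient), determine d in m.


d = (T_d - T_surf) / grad * 1000
d = (128.73 - 25.888) / 52.077 * 1000
d = 1974.8 m


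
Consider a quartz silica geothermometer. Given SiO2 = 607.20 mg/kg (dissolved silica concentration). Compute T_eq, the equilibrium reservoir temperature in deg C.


T_eq = 1309 / (5.19 - log10(SiO2)) - 273.15
T_eq = 1309 / (5.19 - log10(607.20)) - 273.15
T_eq = 270.76 deg C


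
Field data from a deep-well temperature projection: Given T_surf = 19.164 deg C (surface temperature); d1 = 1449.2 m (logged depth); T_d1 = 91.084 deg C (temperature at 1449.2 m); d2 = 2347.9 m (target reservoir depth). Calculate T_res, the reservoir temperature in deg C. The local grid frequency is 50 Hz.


Step 1: grad = (T_d1 - T_surf)/d1 * 1000 = (91.084 - 19.164)/1449.2 * 1000 = 49.62738 deg C/km
Step 2: T_res = T_surf + grad*d2/1000 = 19.164 + 49.62738*2347.9/1000 = 135.68 deg C
T_res = 135.68 deg C


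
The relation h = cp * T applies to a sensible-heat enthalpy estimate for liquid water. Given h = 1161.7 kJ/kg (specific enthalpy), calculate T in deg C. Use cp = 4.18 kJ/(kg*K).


T = h / cp
T = 1161.7 / 4.18
T = 277.92 deg C


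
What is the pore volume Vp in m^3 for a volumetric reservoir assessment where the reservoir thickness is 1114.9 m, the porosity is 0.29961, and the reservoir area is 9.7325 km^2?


Vp = A * 1e6 * hr * phi
Vp = 9.7325 * 1e6 * 1114.9 * 0.29961
Vp = 3.2510e+09 m^3


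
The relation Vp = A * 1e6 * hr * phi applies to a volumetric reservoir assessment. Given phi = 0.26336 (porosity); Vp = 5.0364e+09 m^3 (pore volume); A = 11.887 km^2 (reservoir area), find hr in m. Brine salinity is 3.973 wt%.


hr = Vp / (A * 1e6 * phi)
hr = 5.0364e+09 / (11.887 * 1e6 * 0.26336)
hr = 1608.8 m


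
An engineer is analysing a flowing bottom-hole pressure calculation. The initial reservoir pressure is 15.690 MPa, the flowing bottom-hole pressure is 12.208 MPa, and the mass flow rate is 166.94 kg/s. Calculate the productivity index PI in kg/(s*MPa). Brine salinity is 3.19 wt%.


PI = mdot / (P_i - P_wf)
PI = 166.94 / (15.690 - 12.208)
PI = 47.944 kg/(s*MPa)


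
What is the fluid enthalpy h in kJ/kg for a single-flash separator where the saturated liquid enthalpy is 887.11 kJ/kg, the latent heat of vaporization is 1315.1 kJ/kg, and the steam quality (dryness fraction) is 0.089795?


h = hf + x * hfg
h = 887.11 + 0.089795 * 1315.1
h = 1005.2 kJ/kg


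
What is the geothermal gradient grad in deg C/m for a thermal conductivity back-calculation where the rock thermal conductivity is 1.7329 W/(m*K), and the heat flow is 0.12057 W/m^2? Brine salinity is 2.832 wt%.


grad = q / k * 1000
grad = 0.12057 / 1.7329 * 1000
grad = 69.57701 deg C/km
Convert: 69.57701 deg C/km * 0.001 = 0.069577 deg C/m
grad = 0.069577 deg C/m


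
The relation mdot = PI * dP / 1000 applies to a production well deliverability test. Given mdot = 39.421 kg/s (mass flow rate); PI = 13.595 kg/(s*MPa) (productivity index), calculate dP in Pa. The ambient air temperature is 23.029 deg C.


dP = mdot * 1000 / PI
dP = 39.421 * 1000 / 13.595
dP = 2899.669 kPa
Convert: 2899.669 kPa * 1000.0 = 2.8997e+06 Pa
dP = 2.8997e+06 Pa


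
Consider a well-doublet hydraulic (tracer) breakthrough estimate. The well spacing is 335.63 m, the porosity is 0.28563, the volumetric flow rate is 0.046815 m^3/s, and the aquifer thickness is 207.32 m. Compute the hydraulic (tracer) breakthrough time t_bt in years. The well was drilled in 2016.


t_bt = pi * hr * phi * L^2 / (3 * Qv) / (365.25*86400)
t_bt = pi * 207.32 * 0.28563 * 335.63^2 / (3 * 0.046815) / (365.25*86400)
t_bt = 4.7283 years


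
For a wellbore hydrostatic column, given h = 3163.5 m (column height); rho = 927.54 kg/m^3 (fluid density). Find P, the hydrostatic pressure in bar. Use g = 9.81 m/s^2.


P = rho * g * h / 1e6
P = 927.54 * 9.81 * 3163.5 / 1e6
P = 28.78522 MPa
Convert: 28.78522 MPa * 10.0 = 287.85 bar
P = 287.85 bar


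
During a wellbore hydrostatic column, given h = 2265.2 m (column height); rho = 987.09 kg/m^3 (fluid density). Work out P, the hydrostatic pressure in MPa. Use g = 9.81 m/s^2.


P = rho * g * h / 1e6
P = 987.09 * 9.81 * 2265.2 / 1e6
P = 21.935 MPa


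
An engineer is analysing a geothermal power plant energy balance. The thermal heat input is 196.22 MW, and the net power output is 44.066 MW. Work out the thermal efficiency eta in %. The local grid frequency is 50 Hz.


eta = W_net / Q_in * 100
eta = 44.066 / 196.22 * 100
eta = 22.457 %


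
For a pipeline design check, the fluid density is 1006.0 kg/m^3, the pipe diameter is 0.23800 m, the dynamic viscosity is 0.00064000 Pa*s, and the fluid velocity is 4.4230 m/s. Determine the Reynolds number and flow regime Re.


Step 1: Re = rho*vel*D/mu = 1006.0*4.423*0.238/0.00064 = 1.6547e+06
Step 2: Re = 1.6547e+06 > 4000, so flow is turbulent.
Re = 1.6547e+06 (turbulent)


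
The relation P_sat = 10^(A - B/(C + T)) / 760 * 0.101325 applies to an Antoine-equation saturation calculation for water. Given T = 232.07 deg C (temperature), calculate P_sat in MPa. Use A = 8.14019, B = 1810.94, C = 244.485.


P_sat = 10^(A - B/(C + T)) / 760 * 0.101325
P_sat = 10^(8.14019 - 1810.94/(244.485 + 232.07)) / 760 * 0.101325
P_sat = 2.9176 MPa


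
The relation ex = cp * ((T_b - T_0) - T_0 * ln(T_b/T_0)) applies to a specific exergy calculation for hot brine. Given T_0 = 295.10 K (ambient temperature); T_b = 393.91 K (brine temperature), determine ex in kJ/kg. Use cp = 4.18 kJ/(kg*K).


ex = cp * ((T_b - T_0) - T_0 * ln(T_b/T_0))
ex = 4.18 * ((393.91 - 295.10) - 295.10 * ln(393.91/295.10))
ex = 56.776 kJ/kg


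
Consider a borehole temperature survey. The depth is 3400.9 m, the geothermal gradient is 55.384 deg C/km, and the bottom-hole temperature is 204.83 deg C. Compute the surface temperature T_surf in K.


T_surf = T_d - grad * d / 1000
T_surf = 204.83 - 55.384 * 3400.9 / 1000
T_surf = 16.47455 deg C
Convert to K: 16.47455 + 273.15 = 289.62 K
T_surf = 289.62 K


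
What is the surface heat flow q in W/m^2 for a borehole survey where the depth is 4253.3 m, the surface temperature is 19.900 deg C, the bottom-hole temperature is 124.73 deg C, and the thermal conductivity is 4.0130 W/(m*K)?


Step 1: grad = (T_d - T_surf)/d * 1000 = (124.73 - 19.9)/4253.3 * 1000 = 24.64674 deg C/km
Step 2: q = k * grad / 1000 = 4.013 * 24.64674 / 1000 = 0.098907 W/m^2
q = 0.098907 W/m^2


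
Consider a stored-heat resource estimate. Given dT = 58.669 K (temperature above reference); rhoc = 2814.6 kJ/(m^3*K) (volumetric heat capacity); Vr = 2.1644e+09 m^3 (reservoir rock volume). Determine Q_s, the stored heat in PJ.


Q_s = Vr * rhoc * dT / 1e12
Q_s = 2.1644e+09 * 2814.6 * 58.669 / 1e12
Q_s = 357.41 PJ


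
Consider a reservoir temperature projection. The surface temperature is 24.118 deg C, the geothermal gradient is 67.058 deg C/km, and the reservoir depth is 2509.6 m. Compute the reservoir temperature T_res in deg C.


T_res = T_surf + grad * d / 1000
T_res = 24.118 + 67.058 * 2509.6 / 1000
T_res = 192.41 deg C


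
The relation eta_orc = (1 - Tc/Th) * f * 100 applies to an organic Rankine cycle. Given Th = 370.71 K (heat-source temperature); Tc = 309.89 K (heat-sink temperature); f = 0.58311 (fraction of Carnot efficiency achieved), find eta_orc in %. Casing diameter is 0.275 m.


eta_orc = (1 - Tc/Th) * f * 100
eta_orc = (1 - 309.89/370.71) * 0.58311 * 100
eta_orc = 9.5667 %


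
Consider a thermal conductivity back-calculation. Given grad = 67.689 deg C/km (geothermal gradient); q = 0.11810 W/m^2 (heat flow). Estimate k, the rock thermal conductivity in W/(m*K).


k = q / (grad / 1000)
k = 0.11810 / (67.689 / 1000)
k = 1.7447 W/(m*K)


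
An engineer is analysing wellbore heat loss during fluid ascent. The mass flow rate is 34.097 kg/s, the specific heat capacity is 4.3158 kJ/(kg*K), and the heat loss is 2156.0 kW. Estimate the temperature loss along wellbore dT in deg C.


dT = Q_loss / (mdot * cp)
dT = 2156.0 / (34.097 * 4.3158)
dT = 14.65114 K
Convert (temperature difference, 1 K = 1 deg C): 14.65114 K = 14.65114 deg C
dT = 14.651 deg C


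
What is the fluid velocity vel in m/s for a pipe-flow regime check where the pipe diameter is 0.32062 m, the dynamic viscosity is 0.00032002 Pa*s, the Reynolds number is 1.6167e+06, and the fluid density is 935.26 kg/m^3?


vel = Re * mu / (rho * D)
vel = 1.6167e+06 * 0.00032002 / (935.26 * 0.32062)
vel = 1.7254 m/s


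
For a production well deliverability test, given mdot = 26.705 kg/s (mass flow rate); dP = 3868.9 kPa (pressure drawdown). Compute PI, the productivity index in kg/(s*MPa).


PI = mdot * 1000 / dP
PI = 26.705 * 1000 / 3868.9
PI = 6.9025 kg/(s*MPa)


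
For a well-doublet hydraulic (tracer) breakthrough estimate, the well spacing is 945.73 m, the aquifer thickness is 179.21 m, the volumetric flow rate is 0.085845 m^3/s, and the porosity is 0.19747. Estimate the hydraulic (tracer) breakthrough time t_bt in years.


t_bt = pi * hr * phi * L^2 / (3 * Qv) / (365.25*86400)
t_bt = pi * 179.21 * 0.19747 * 945.73^2 / (3 * 0.085845) / (365.25*86400)
t_bt = 12.235 years


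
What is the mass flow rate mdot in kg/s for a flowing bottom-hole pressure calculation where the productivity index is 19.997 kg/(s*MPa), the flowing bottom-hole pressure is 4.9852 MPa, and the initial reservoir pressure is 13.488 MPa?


mdot = (P_i - P_wf) * PI
mdot = (13.488 - 4.9852) * 19.997
mdot = 170.03 kg/s


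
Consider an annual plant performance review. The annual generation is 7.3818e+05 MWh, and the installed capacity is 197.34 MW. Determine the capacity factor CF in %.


CF = E_a / (cap * 8760) * 100
CF = 7.3818e+05 / (197.34 * 8760) * 100
CF = 42.701 %


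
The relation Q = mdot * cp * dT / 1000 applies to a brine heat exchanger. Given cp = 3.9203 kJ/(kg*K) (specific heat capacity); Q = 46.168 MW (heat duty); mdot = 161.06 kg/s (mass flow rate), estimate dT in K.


dT = Q * 1000 / (mdot * cp)
dT = 46.168 * 1000 / (161.06 * 3.9203)
dT = 73.120 K


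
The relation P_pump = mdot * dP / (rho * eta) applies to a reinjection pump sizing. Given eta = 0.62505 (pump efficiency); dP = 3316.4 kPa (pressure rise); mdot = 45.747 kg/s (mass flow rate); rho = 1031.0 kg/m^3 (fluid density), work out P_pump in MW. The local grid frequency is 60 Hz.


P_pump = mdot * dP / (rho * eta)
P_pump = 45.747 * 3316.4 / (1031.0 * 0.62505)
P_pump = 235.4269 kW
Convert: 235.4269 kW * 0.001 = 0.23543 MW
P_pump = 0.23543 MW


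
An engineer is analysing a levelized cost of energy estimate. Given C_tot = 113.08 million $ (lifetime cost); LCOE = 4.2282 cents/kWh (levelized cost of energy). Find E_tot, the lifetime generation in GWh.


E_tot = C_tot / LCOE * 100
E_tot = 113.08 / 4.2282 * 100
E_tot = 2674.4 GWh


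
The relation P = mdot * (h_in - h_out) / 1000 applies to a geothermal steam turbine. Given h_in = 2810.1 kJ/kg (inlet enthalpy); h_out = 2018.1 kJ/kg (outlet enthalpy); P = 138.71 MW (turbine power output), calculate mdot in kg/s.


mdot = P * 1000 / (h_in - h_out)
mdot = 138.71 * 1000 / (2810.1 - 2018.1)
mdot = 175.14 kg/s


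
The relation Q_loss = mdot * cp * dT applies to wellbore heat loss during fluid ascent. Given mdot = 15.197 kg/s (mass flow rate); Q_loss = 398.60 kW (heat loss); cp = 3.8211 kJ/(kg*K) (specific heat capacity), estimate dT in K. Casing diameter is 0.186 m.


dT = Q_loss / (mdot * cp)
dT = 398.60 / (15.197 * 3.8211)
dT = 6.8642 K


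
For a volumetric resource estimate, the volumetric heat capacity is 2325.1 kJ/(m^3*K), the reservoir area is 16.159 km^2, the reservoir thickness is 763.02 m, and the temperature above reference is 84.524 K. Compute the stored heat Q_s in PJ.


Step 1: Vr = A*1e6*hr = 16.159*1e6*763.02 = 1.232964e+10 m^3
Step 2: Q_s = Vr*rhoc*dT/1e12 = 1.232964e+10*2325.1*84.524/1e12 = 2423.1 PJ
Q_s = 2423.1 PJ


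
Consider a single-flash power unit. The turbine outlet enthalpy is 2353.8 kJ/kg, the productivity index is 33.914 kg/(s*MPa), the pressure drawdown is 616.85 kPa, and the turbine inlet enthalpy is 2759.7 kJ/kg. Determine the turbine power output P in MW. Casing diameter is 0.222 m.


Step 1: mdot = PI * dP / 1000 = 33.914 * 616.85 / 1000 = 20.91985 kg/s
Step 2: P = mdot*(h_in - h_out)/1000 = 20.91985*(2759.7 - 2353.8)/1000 = 8.4914 MW
P = 8.4914 MW


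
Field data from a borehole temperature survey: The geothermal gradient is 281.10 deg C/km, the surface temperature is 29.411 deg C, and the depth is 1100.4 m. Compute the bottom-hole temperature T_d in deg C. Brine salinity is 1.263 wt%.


T_d = T_surf + grad * d / 1000
T_d = 29.411 + 281.10 * 1100.4 / 1000
T_d = 338.73 deg C


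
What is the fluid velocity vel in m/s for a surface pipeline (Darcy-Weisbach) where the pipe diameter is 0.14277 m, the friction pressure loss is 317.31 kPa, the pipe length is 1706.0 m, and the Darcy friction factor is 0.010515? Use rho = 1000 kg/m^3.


vel = sqrt(dP*1000*2*D / (f*L*rho))
vel = sqrt(317.31*1000*2*0.14277 / (0.010515*1706.0*1000))
vel = 2.2474 m/s


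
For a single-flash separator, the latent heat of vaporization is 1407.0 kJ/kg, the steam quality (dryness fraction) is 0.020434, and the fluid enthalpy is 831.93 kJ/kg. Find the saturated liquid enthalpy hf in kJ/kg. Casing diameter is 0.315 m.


hf = h - x * hfg
hf = 831.93 - 0.020434 * 1407.0
hf = 803.18 kJ/kg


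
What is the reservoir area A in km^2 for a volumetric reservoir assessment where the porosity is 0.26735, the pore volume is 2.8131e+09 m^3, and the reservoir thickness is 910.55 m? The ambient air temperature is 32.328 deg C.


A = Vp / (1e6 * hr * phi)
A = 2.8131e+09 / (1e6 * 910.55 * 0.26735)
A = 11.556 km^2


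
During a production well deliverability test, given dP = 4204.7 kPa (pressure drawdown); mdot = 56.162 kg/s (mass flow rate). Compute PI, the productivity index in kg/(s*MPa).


PI = mdot * 1000 / dP
PI = 56.162 * 1000 / 4204.7
PI = 13.357 kg/(s*MPa)


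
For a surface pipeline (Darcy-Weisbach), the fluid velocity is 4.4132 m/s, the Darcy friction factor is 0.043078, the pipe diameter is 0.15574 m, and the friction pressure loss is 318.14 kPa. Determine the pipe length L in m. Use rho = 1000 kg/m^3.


L = dP*1000*D / (f*rho*vel^2/2)
L = 318.14*1000*0.15574 / (0.043078*1000*4.4132^2/2)
L = 118.11 m


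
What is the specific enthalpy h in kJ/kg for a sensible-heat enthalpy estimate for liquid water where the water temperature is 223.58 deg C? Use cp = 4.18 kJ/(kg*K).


h = cp * T
h = 4.18 * 223.58
h = 934.56 kJ/kg


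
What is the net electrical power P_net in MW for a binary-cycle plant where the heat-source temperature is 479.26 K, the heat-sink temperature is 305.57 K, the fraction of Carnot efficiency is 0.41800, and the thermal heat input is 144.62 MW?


Step 1: eta = (1 - Tc/Th)*f = (1 - 305.57/479.26)*0.418 = 0.1514886
Step 2: P_net = eta * Q_in = 0.1514886 * 144.62 = 21.908 MW
P_net = 21.908 MW


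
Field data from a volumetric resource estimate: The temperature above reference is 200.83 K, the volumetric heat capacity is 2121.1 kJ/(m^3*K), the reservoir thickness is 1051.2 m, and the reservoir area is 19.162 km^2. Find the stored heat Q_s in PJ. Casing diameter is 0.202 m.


Step 1: Vr = A*1e6*hr = 19.162*1e6*1051.2 = 2.014309e+10 m^3
Step 2: Q_s = Vr*rhoc*dT/1e12 = 2.014309e+10*2121.1*200.83/1e12 = 8580.6 PJ
Q_s = 8580.6 PJ


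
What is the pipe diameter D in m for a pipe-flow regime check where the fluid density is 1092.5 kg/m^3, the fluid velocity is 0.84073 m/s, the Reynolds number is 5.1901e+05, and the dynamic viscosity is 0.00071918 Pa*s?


D = Re * mu / (rho * vel)
D = 5.1901e+05 * 0.00071918 / (1092.5 * 0.84073)
D = 0.40638 m


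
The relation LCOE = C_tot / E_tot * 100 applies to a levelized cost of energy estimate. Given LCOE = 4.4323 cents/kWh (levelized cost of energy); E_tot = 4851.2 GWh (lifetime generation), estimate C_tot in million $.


C_tot = LCOE / 100 * E_tot
C_tot = 4.4323 / 100 * 4851.2
C_tot = 215.02 million $


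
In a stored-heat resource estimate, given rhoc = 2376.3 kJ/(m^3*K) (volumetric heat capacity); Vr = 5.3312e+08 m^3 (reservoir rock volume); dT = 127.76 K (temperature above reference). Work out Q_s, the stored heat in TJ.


Q_s = Vr * rhoc * dT / 1e12
Q_s = 5.3312e+08 * 2376.3 * 127.76 / 1e12
Q_s = 161.8531 PJ
Convert: 161.8531 PJ * 1000.0 = 1.6185e+05 TJ
Q_s = 1.6185e+05 TJ


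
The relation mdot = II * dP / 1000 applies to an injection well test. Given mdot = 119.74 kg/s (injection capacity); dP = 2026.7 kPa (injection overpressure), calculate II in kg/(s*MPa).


II = mdot * 1000 / dP
II = 119.74 * 1000 / 2026.7
II = 59.081 kg/(s*MPa)


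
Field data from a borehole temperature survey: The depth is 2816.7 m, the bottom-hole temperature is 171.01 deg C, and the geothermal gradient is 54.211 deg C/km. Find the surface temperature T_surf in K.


T_surf = T_d - grad * d / 1000
T_surf = 171.01 - 54.211 * 2816.7 / 1000
T_surf = 18.31388 deg C
Convert to K: 18.31388 + 273.15 = 291.46 K
T_surf = 291.46 K


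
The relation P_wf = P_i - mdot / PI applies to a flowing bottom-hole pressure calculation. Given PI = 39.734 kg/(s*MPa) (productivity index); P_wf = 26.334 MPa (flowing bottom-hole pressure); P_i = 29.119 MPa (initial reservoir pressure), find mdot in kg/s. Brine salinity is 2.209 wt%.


mdot = (P_i - P_wf) * PI
mdot = (29.119 - 26.334) * 39.734
mdot = 110.66 kg/s


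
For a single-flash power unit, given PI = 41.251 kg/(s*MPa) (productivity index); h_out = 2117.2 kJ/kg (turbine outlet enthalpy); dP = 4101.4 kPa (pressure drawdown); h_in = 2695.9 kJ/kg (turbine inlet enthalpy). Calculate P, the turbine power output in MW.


Step 1: mdot = PI * dP / 1000 = 41.251 * 4101.4 / 1000 = 169.1869 kg/s
Step 2: P = mdot*(h_in - h_out)/1000 = 169.1869*(2695.9 - 2117.2)/1000 = 97.908 MW
P = 97.908 MW


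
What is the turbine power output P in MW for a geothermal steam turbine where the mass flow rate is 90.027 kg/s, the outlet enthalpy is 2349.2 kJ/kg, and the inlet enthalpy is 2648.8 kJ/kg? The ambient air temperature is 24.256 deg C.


P = mdot * (h_in - h_out) / 1000
P = 90.027 * (2648.8 - 2349.2) / 1000
P = 26.972 MW


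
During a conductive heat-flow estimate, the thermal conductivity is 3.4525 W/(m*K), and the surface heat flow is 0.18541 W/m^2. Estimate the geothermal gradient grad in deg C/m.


grad = q * 1000 / k
grad = 0.18541 * 1000 / 3.4525
grad = 53.70311 deg C/km
Convert: 53.70311 deg C/km * 0.001 = 0.053703 deg C/m
grad = 0.053703 deg C/m


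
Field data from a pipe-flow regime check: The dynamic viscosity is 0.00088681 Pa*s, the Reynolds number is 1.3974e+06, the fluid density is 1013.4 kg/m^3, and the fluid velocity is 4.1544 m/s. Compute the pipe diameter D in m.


D = Re * mu / (rho * vel)
D = 1.3974e+06 * 0.00088681 / (1013.4 * 4.1544)
D = 0.29435 m


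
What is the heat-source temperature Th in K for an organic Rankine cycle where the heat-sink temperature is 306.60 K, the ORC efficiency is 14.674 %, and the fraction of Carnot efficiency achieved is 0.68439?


Th = Tc / (1 - (eta_orc/100)/f)
Th = 306.60 / (1 - (14.674/100)/0.68439)
Th = 390.28 K


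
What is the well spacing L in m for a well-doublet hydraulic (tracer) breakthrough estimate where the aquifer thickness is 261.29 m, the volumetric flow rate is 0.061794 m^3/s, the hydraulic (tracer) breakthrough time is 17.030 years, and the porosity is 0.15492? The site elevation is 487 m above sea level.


L = sqrt(t_bt*365.25*86400*3*Qv / (pi*hr*phi))
L = sqrt(17.030*365.25*86400*3*0.061794 / (pi*261.29*0.15492))
L = 885.12 m


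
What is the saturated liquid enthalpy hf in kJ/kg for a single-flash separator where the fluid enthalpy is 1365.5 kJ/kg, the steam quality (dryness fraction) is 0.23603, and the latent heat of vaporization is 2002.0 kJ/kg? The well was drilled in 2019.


hf = h - x * hfg
hf = 1365.5 - 0.23603 * 2002.0
hf = 892.97 kJ/kg


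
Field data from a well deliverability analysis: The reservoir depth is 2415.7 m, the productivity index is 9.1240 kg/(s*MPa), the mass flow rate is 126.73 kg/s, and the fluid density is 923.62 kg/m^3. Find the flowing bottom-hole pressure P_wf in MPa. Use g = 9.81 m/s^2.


Step 1: P_i = rho*g*h/1e6 = 923.62*9.81*2415.7/1e6 = 21.88796 MPa
Step 2: P_wf = P_i - mdot/PI = 21.88796 - 126.73/9.124 = 7.9982 MPa
P_wf = 7.9982 MPa


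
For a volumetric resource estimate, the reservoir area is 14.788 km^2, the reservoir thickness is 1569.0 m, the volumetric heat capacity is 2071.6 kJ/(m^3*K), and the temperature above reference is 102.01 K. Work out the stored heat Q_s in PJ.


Step 1: Vr = A*1e6*hr = 14.788*1e6*1569.0 = 2.320237e+10 m^3
Step 2: Q_s = Vr*rhoc*dT/1e12 = 2.320237e+10*2071.6*102.01/1e12 = 4903.2 PJ
Q_s = 4903.2 PJ


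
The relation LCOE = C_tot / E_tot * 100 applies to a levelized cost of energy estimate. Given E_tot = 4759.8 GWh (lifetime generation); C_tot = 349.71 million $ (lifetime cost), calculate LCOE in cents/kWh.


LCOE = C_tot / E_tot * 100
LCOE = 349.71 / 4759.8 * 100
LCOE = 7.3472 cents/kWh


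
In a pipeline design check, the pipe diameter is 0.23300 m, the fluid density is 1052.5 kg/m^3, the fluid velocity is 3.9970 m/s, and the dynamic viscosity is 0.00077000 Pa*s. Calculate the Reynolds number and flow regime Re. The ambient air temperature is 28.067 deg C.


Step 1: Re = rho*vel*D/mu = 1052.5*3.997*0.233/0.00077 = 1.2730e+06
Step 2: Re = 1.2730e+06 > 4000, so flow is turbulent.
Re = 1.2730e+06 (turbulent)


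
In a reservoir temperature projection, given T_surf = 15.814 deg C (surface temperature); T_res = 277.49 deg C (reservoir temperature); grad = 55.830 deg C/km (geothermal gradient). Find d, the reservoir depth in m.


d = (T_res - T_surf) / grad * 1000
d = (277.49 - 15.814) / 55.830 * 1000
d = 4687.0 m


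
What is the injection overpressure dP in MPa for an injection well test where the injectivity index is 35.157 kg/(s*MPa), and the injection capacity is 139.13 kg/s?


dP = mdot * 1000 / II
dP = 139.13 * 1000 / 35.157
dP = 3957.391 kPa
Convert: 3957.391 kPa * 0.001 = 3.9574 MPa
dP = 3.9574 MPa


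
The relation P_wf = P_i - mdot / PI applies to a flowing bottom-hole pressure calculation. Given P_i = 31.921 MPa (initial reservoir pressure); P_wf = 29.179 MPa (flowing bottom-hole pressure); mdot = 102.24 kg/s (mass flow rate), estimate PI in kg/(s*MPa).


PI = mdot / (P_i - P_wf)
PI = 102.24 / (31.921 - 29.179)
PI = 37.287 kg/(s*MPa)


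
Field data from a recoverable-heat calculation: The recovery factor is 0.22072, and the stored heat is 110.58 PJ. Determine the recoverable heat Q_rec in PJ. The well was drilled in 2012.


Q_rec = Q_s * RF
Q_rec = 110.58 * 0.22072
Q_rec = 24.407 PJ


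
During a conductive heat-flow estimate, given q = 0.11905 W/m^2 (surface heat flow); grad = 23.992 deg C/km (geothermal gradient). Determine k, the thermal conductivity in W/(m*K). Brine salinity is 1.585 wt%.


k = q * 1000 / grad
k = 0.11905 * 1000 / 23.992
k = 4.9621 W/(m*K)


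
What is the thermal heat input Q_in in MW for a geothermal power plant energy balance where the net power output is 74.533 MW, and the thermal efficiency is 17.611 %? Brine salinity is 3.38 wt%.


Q_in = W_net / (eta / 100)
Q_in = 74.533 / (17.611 / 100)
Q_in = 423.22 MW


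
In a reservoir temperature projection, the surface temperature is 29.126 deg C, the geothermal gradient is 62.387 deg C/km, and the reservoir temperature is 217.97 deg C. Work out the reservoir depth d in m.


d = (T_res - T_surf) / grad * 1000
d = (217.97 - 29.126) / 62.387 * 1000
d = 3027.0 m


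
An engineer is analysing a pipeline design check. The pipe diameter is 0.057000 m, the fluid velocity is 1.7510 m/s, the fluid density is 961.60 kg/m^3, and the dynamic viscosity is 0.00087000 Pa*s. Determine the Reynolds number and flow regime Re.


Step 1: Re = rho*vel*D/mu = 961.6*1.751*0.057/0.00087 = 1.1032e+05
Step 2: Re = 1.1032e+05 > 4000, so flow is turbulent.
Re = 1.1032e+05 (turbulent)


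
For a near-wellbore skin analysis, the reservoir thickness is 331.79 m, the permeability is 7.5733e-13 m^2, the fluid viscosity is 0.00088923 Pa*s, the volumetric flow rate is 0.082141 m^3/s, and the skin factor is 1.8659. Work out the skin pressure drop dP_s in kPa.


dP_s = S * q * mu / (2*pi*k*hr) / 1000
dP_s = 1.8659 * 0.082141 * 0.00088923 / (2*pi*7.5733e-13*331.79) / 1000
dP_s = 86.325 kPa


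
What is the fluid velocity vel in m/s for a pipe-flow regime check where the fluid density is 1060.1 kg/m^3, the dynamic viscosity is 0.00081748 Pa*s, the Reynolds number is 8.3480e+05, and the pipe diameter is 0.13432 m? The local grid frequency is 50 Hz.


vel = Re * mu / (rho * D)
vel = 8.3480e+05 * 0.00081748 / (1060.1 * 0.13432)
vel = 4.7926 m/s


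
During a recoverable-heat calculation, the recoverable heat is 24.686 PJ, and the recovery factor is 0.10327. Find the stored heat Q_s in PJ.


Q_s = Q_rec / RF
Q_s = 24.686 / 0.10327
Q_s = 239.04 PJ
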